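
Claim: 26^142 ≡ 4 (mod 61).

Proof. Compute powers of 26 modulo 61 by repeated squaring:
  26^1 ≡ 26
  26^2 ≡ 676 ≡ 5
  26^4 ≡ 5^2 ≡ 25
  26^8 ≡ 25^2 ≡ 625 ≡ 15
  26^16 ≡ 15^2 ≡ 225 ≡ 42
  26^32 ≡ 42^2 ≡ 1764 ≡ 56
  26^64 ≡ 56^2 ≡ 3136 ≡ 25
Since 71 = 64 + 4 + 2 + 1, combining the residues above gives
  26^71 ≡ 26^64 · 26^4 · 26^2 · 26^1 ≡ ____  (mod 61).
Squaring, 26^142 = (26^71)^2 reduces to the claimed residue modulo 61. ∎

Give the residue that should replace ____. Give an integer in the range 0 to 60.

26^64 · 26^4 · 26^2 · 26^1 ≡ 25 · 25 · 5 · 26 = 81250.
81250 mod 61 = 59, so 26^71 ≡ 59 (mod 61).

59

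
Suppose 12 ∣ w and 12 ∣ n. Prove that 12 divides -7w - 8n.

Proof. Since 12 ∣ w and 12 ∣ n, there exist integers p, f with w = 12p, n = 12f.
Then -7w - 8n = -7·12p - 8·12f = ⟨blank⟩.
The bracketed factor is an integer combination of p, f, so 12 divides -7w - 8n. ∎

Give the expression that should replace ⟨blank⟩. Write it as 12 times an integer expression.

12(-8f - 7p)

Each term has a factor of 12: -7·12p - 8·12f = 12·(-8f - 7p).
Since -8f - 7p is an integer, 12 ∣ (-7w - 8n).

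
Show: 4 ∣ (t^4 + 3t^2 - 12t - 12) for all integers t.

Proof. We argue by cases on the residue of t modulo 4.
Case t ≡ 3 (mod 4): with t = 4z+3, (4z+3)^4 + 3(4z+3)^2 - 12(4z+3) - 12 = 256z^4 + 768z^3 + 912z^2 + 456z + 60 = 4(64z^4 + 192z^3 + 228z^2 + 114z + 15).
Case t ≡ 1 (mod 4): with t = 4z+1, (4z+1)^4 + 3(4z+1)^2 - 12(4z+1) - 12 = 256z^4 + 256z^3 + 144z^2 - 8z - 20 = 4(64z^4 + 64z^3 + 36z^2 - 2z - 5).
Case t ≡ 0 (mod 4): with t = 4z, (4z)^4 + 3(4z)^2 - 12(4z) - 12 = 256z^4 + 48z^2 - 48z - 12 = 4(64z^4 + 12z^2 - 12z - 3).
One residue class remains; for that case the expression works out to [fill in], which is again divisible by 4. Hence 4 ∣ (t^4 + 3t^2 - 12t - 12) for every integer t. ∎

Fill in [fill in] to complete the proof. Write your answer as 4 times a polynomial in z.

4(64z^4 + 128z^3 + 108z^2 + 32z - 2)

Only t ≡ 2 (mod 4) is unaccounted for. Put t = 4z+2:
(4z+2)^4 + 3(4z+2)^2 - 12(4z+2) - 12 expands to 256z^4 + 512z^3 + 432z^2 + 128z - 8,
and factoring out 4 leaves 4(64z^4 + 128z^3 + 108z^2 + 32z - 2).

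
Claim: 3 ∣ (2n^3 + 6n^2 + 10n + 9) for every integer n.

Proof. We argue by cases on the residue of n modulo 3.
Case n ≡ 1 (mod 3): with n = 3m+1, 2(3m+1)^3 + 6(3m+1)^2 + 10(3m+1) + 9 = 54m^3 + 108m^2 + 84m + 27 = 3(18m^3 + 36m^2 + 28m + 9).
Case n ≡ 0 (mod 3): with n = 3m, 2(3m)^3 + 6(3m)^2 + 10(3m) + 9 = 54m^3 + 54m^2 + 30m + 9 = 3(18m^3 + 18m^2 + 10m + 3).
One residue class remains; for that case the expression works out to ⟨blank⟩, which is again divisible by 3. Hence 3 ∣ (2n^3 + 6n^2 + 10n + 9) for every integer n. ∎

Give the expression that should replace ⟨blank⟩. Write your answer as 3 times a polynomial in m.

The residues treated are {1, 0}, so the missing case is n ≡ 2 (mod 3); write n = 3m+2.
Then 2(3m+2)^3 + 6(3m+2)^2 + 10(3m+2) + 9 = 54m^3 + 162m^2 + 174m + 69 = 3(18m^3 + 54m^2 + 58m + 23).

3(18m^3 + 54m^2 + 58m + 23)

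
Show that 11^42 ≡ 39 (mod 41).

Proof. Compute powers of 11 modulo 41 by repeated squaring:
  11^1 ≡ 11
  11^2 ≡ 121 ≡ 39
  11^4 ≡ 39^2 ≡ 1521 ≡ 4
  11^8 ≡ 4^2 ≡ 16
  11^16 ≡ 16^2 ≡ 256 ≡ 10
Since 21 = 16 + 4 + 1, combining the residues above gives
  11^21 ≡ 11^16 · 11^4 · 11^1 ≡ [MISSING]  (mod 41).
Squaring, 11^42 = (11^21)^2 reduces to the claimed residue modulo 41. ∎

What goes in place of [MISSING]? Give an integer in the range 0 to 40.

30

Multiply the listed residues: 10 · 4 · 11 = 40 → 440.
Reducing modulo 41: 440 = 10·41 + 30, so 11^21 ≡ 30.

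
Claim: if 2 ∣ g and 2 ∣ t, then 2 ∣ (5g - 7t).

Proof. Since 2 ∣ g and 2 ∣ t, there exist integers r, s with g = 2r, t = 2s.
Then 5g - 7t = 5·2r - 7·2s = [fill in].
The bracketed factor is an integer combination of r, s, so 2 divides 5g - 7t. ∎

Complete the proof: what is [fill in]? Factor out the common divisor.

2(5r - 7s)

Each term has a factor of 2: 5·2r - 7·2s = 2·(5r - 7s).
Since 5r - 7s is an integer, 2 ∣ (5g - 7t).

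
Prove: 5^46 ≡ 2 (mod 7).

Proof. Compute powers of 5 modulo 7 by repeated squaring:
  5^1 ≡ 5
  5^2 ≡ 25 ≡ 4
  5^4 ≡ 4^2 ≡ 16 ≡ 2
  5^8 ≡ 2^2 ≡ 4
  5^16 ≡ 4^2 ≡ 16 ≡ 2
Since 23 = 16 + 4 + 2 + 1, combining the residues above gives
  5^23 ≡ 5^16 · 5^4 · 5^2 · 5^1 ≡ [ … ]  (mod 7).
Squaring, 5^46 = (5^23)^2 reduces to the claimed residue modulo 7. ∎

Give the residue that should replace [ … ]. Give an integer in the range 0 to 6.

5^16 · 5^4 · 5^2 · 5^1 ≡ 2 · 2 · 4 · 5 = 80.
80 mod 7 = 3, so 5^23 ≡ 3 (mod 7).

3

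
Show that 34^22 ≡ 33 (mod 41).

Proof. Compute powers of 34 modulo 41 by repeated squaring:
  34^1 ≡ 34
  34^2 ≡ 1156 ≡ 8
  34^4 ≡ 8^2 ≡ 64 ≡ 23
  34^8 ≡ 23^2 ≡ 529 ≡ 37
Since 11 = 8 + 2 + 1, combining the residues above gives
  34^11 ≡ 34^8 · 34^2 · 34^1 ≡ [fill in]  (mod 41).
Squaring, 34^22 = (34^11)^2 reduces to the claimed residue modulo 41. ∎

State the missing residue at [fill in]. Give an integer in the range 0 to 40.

19

34^8 · 34^2 · 34^1 ≡ 37 · 8 · 34 = 10064.
10064 mod 41 = 19, so 34^11 ≡ 19 (mod 41).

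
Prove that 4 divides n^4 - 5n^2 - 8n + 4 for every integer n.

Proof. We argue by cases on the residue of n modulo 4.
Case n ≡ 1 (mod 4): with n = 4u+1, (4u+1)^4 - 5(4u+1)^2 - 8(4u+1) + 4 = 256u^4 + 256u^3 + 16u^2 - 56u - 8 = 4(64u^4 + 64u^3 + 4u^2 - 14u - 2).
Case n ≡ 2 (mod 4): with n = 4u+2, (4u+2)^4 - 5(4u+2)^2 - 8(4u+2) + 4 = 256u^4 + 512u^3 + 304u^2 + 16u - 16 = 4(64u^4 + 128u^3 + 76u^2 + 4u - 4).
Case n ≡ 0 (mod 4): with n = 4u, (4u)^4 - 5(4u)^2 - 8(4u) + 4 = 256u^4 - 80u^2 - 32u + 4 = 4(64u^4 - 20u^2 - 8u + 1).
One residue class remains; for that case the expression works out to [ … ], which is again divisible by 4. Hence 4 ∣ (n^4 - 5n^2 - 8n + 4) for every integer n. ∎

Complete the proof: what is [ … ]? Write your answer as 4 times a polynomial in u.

4(64u^4 + 192u^3 + 196u^2 + 70u + 4)

The residues treated are {1, 2, 0}, so the missing case is n ≡ 3 (mod 4); write n = 4u+3.
Then (4u+3)^4 - 5(4u+3)^2 - 8(4u+3) + 4 = 256u^4 + 768u^3 + 784u^2 + 280u + 16 = 4(64u^4 + 192u^3 + 196u^2 + 70u + 4).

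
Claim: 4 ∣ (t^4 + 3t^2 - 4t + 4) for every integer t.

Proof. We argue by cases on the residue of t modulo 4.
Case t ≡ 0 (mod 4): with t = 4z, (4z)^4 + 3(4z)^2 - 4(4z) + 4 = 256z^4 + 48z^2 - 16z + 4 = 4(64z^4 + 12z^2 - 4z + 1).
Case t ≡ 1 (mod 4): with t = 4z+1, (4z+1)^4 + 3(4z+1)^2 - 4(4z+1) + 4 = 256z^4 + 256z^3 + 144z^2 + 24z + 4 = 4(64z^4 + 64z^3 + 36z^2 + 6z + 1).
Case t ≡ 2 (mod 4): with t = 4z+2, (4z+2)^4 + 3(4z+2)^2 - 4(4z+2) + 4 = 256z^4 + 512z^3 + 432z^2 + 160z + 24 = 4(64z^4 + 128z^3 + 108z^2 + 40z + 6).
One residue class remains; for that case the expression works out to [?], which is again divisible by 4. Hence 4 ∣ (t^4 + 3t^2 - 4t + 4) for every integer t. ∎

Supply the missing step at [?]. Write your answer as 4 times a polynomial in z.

Only t ≡ 3 (mod 4) is unaccounted for. Put t = 4z+3:
(4z+3)^4 + 3(4z+3)^2 - 4(4z+3) + 4 expands to 256z^4 + 768z^3 + 912z^2 + 488z + 100,
and factoring out 4 leaves 4(64z^4 + 192z^3 + 228z^2 + 122z + 25).

4(64z^4 + 192z^3 + 228z^2 + 122z + 25)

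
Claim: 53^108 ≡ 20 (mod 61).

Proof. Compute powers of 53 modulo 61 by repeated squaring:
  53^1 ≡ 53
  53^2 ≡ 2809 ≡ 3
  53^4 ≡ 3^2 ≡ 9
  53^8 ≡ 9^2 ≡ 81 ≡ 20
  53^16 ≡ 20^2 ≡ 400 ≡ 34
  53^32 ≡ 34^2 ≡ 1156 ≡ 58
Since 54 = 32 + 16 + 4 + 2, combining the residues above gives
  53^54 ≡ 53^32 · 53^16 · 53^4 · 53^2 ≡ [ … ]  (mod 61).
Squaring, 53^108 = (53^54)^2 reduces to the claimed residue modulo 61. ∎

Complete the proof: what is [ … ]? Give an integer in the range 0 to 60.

52

Multiply the listed residues: 58 · 34 · 9 · 3 = 1972 → 17748 → 53244.
Reducing modulo 61: 53244 = 872·61 + 52, so 53^54 ≡ 52.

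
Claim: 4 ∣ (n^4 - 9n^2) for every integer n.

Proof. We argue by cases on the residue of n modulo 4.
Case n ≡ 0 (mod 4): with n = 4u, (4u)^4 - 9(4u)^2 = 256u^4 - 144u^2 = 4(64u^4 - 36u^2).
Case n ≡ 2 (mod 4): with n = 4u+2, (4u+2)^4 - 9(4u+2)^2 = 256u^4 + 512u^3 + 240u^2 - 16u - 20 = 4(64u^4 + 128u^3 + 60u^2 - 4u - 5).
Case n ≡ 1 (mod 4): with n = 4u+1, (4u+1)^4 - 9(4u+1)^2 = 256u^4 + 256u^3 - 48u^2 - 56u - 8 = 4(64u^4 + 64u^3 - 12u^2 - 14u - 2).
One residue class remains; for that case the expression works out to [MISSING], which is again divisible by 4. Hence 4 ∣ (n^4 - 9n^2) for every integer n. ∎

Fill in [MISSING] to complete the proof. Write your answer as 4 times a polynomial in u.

Only n ≡ 3 (mod 4) is unaccounted for. Put n = 4u+3:
(4u+3)^4 - 9(4u+3)^2 expands to 256u^4 + 768u^3 + 720u^2 + 216u,
and factoring out 4 leaves 4(64u^4 + 192u^3 + 180u^2 + 54u).

4(64u^4 + 192u^3 + 180u^2 + 54u)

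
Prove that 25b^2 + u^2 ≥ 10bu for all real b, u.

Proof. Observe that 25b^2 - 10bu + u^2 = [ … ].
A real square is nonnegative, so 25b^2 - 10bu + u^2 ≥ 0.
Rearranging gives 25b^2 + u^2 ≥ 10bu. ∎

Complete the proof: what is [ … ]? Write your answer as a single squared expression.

(5b - u)^2

25b^2 - 10bu + u^2 is a perfect-square trinomial: the outer terms are (5b)^2 and (u)^2, and the cross term is -2·5b·u.
So 25b^2 - 10bu + u^2 = (5b - u)^2 ≥ 0.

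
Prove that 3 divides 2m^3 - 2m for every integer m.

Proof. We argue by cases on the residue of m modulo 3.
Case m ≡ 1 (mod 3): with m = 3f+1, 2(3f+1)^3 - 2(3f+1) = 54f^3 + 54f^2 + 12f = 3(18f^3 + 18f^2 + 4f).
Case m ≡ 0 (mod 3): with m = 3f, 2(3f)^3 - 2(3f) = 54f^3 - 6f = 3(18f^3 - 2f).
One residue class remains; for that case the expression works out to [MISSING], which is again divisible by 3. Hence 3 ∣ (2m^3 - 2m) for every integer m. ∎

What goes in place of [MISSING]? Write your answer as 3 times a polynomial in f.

Only m ≡ 2 (mod 3) is unaccounted for. Put m = 3f+2:
2(3f+2)^3 - 2(3f+2) expands to 54f^3 + 108f^2 + 66f + 12,
and factoring out 3 leaves 3(18f^3 + 36f^2 + 22f + 4).

3(18f^3 + 36f^2 + 22f + 4)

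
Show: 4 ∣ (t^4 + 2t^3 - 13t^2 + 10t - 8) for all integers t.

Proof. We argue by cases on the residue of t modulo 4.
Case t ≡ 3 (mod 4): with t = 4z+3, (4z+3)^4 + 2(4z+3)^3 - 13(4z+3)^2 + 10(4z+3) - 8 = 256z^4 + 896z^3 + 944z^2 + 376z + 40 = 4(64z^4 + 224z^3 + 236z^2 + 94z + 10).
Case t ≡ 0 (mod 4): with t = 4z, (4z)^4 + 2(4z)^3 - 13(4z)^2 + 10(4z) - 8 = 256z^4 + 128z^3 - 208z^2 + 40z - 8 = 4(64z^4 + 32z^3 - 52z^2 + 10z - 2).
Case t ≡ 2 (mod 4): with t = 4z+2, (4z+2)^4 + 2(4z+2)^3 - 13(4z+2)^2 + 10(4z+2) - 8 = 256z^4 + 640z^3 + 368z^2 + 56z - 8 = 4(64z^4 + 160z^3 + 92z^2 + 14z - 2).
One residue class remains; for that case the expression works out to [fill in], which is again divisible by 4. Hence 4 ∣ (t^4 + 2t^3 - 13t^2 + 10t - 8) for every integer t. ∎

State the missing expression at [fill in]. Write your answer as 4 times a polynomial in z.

4(64z^4 + 96z^3 - 4z^2 - 6z - 2)

The residues treated are {3, 0, 2}, so the missing case is t ≡ 1 (mod 4); write t = 4z+1.
Then (4z+1)^4 + 2(4z+1)^3 - 13(4z+1)^2 + 10(4z+1) - 8 = 256z^4 + 384z^3 - 16z^2 - 24z - 8 = 4(64z^4 + 96z^3 - 4z^2 - 6z - 2).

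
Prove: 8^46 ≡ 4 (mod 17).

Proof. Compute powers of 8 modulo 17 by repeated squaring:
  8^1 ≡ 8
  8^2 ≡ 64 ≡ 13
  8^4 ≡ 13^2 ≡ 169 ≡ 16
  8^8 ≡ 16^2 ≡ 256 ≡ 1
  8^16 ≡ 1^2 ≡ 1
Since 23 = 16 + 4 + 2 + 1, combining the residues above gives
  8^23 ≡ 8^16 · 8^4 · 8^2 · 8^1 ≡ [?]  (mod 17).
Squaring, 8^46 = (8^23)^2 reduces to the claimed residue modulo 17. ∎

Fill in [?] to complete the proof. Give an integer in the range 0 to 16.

15

Multiply the listed residues: 1 · 16 · 13 · 8 = 16 → 208 → 1664.
Reducing modulo 17: 1664 = 97·17 + 15, so 8^23 ≡ 15.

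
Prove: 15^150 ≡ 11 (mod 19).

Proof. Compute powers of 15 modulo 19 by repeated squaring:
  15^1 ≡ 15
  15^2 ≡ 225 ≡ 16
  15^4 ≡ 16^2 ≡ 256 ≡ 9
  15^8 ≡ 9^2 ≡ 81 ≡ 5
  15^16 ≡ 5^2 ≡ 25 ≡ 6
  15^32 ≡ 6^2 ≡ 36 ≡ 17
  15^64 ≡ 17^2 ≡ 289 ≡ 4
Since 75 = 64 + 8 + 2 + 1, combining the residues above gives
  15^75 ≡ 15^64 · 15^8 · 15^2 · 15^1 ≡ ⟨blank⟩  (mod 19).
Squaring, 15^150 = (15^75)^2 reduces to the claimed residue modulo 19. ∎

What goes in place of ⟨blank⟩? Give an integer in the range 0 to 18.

12

Multiply the listed residues: 4 · 5 · 16 · 15 = 20 → 320 → 4800.
Reducing modulo 19: 4800 = 252·19 + 12, so 15^75 ≡ 12.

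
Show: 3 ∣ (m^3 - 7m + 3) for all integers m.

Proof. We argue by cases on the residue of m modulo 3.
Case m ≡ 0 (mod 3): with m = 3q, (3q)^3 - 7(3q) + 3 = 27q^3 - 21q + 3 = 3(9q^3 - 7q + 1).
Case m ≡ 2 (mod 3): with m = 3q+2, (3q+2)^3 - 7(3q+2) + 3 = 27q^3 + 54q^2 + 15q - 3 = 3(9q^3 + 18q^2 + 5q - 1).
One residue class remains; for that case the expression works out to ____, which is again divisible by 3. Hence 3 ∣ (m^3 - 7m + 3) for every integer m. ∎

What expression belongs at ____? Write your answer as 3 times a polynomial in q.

Only m ≡ 1 (mod 3) is unaccounted for. Put m = 3q+1:
(3q+1)^3 - 7(3q+1) + 3 expands to 27q^3 + 27q^2 - 12q - 3,
and factoring out 3 leaves 3(9q^3 + 9q^2 - 4q - 1).

3(9q^3 + 9q^2 - 4q - 1)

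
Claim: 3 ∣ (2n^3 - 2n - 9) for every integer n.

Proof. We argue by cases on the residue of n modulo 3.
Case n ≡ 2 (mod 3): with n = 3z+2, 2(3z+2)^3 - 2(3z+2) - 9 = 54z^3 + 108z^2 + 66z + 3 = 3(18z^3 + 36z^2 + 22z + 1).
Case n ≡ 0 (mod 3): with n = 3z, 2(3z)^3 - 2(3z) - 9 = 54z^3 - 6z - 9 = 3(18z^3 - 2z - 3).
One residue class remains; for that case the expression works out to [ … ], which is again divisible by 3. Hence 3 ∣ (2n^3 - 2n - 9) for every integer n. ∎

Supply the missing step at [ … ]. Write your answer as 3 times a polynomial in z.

The residues treated are {2, 0}, so the missing case is n ≡ 1 (mod 3); write n = 3z+1.
Then 2(3z+1)^3 - 2(3z+1) - 9 = 54z^3 + 54z^2 + 12z - 9 = 3(18z^3 + 18z^2 + 4z - 3).

3(18z^3 + 18z^2 + 4z - 3)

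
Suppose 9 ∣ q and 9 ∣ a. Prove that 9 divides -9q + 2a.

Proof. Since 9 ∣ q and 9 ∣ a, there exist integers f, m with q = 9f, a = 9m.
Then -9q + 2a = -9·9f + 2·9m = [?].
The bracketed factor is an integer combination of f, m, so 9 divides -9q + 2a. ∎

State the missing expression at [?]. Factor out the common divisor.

9(-9f + 2m)

Each term has a factor of 9: -9·9f + 2·9m = 9·(-9f + 2m).
Since -9f + 2m is an integer, 9 ∣ (-9q + 2a).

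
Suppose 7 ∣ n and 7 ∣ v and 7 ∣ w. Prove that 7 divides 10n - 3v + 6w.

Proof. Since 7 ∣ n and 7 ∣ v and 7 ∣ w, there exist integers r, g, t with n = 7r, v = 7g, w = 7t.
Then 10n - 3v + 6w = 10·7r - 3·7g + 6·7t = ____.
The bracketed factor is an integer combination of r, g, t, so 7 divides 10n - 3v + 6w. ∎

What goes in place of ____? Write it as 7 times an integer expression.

Each term has a factor of 7: 10·7r - 3·7g + 6·7t = 7·(-3g + 10r + 6t).
Since -3g + 10r + 6t is an integer, 7 ∣ (10n - 3v + 6w).

7(-3g + 10r + 6t)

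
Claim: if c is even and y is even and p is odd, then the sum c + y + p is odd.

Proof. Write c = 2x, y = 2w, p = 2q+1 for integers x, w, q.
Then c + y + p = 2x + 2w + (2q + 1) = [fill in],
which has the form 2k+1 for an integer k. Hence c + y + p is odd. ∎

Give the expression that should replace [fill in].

2x + 2w + (2q + 1) = 2q + 2w + 2x + 1
= 2(q + w + x) + 1.
Since q + w + x is an integer, the sum is of the form 2k+1 for an integer k.

2(q + w + x) + 1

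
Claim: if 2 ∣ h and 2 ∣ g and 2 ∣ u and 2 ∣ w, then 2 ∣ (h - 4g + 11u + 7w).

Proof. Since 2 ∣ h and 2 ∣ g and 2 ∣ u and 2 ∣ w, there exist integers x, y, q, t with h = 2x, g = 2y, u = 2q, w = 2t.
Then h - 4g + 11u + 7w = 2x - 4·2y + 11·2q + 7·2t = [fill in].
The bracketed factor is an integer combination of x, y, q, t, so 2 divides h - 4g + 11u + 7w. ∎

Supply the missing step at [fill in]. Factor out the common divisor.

2(11q + 7t + x - 4y)

Pull the common 2 out of every term: 2x - 4·2y + 11·2q + 7·2t = 2(11q + 7t + x - 4y).
11q + 7t + x - 4y is an integer, which exhibits the divisibility.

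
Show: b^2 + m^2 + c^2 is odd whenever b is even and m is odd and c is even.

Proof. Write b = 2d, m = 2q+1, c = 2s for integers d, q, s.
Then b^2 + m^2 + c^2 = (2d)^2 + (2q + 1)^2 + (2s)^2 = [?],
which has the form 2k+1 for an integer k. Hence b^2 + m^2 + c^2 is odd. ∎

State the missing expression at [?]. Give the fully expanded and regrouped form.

2(2d^2 + 2q^2 + 2q + 2s^2) + 1

Expanding: (2d)^2 + (2q + 1)^2 + (2s)^2 = 4d^2 + 4q^2 + 4q + 4s^2 + 1.
Every term except the constant is even, so this is 2(2d^2 + 2q^2 + 2q + 2s^2) + 1,
and 2d^2 + 2q^2 + 2q + 2s^2 ∈ ℤ gives the required form.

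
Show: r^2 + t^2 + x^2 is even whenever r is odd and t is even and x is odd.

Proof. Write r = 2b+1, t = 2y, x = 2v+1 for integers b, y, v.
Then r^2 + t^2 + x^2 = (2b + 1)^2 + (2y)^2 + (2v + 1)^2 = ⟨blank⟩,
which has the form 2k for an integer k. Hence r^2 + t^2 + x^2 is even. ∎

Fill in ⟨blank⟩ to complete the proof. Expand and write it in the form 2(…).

2(2b^2 + 2b + 2v^2 + 2v + 2y^2 + 1)

(2b + 1)^2 + (2y)^2 + (2v + 1)^2 = 4b^2 + 4b + 4v^2 + 4v + 4y^2 + 2
= 2(2b^2 + 2b + 2v^2 + 2v + 2y^2 + 1).
Since 2b^2 + 2b + 2v^2 + 2v + 2y^2 + 1 is an integer, the sum of squares is of the form 2k for an integer k.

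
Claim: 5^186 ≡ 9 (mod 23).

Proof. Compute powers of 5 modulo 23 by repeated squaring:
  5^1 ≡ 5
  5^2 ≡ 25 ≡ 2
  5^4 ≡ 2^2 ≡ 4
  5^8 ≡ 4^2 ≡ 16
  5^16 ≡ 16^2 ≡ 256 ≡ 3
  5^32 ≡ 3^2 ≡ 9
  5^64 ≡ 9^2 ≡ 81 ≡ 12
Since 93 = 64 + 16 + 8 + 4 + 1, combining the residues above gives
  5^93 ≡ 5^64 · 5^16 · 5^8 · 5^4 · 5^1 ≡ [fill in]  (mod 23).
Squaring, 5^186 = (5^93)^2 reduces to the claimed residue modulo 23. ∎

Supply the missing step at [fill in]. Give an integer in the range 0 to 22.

Multiply the listed residues: 12 · 3 · 16 · 4 · 5 = 36 → 576 → 2304 → 11520.
Reducing modulo 23: 11520 = 500·23 + 20, so 5^93 ≡ 20.

20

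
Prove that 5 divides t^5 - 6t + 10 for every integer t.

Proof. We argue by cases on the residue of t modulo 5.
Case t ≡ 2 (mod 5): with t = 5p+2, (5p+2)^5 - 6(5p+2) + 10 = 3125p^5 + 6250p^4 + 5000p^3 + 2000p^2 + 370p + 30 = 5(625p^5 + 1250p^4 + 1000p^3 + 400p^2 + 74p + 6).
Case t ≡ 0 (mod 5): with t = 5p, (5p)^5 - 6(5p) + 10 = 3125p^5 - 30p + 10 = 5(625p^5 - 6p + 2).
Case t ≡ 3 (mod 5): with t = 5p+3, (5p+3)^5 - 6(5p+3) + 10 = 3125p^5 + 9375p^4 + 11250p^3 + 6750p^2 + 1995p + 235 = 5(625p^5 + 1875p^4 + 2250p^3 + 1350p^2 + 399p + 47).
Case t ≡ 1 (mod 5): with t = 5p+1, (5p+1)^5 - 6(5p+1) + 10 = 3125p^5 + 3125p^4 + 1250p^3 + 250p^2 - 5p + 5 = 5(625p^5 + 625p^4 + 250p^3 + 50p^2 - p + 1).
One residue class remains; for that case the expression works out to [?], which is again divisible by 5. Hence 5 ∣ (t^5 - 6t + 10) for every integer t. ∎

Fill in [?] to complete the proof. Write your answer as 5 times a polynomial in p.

The residues treated are {2, 0, 3, 1}, so the missing case is t ≡ 4 (mod 5); write t = 5p+4.
Then (5p+4)^5 - 6(5p+4) + 10 = 3125p^5 + 12500p^4 + 20000p^3 + 16000p^2 + 6370p + 1010 = 5(625p^5 + 2500p^4 + 4000p^3 + 3200p^2 + 1274p + 202).

5(625p^5 + 2500p^4 + 4000p^3 + 3200p^2 + 1274p + 202)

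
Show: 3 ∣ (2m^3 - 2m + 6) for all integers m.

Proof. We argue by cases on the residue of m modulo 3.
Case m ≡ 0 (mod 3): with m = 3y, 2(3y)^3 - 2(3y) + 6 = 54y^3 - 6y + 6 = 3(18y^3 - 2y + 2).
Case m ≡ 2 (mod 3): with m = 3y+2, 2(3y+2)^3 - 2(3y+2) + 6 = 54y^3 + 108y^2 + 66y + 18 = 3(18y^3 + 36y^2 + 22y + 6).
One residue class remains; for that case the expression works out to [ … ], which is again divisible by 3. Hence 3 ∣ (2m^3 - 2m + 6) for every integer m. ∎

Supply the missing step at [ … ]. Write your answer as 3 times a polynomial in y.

The residues treated are {0, 2}, so the missing case is m ≡ 1 (mod 3); write m = 3y+1.
Then 2(3y+1)^3 - 2(3y+1) + 6 = 54y^3 + 54y^2 + 12y + 6 = 3(18y^3 + 18y^2 + 4y + 2).

3(18y^3 + 18y^2 + 4y + 2)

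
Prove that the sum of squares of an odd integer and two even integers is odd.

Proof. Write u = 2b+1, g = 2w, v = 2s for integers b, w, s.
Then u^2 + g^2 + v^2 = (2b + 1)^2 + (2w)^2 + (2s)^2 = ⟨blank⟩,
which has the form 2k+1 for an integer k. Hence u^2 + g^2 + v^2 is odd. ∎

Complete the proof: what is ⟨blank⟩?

2(2b^2 + 2b + 2s^2 + 2w^2) + 1

(2b + 1)^2 + (2w)^2 + (2s)^2 = 4b^2 + 4b + 4s^2 + 4w^2 + 1
= 2(2b^2 + 2b + 2s^2 + 2w^2) + 1.
Since 2b^2 + 2b + 2s^2 + 2w^2 is an integer, the sum of squares is of the form 2k+1 for an integer k.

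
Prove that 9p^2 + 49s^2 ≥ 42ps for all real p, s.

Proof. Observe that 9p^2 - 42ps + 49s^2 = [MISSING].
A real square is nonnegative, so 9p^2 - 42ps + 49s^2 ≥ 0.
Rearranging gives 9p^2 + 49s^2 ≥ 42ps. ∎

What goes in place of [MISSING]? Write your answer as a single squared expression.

The leading and trailing coefficients are 3^2 and 7^2, and 42 = 2·3·7, so the trinomial is (3p - 7s)^2.
Hence 9p^2 - 42ps + 49s^2 ≥ 0.

(3p - 7s)^2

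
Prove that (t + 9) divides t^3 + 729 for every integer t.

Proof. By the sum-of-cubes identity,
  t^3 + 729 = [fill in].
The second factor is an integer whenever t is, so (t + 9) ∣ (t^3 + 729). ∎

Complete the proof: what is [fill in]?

a^3 + b^3 = (a + b)(a^2 - ab + b^2). With a = t, b = 9:
t^3 + 729 = (t + 9)(t^2 - 9t + 81).

(t + 9)(t^2 - 9t + 81)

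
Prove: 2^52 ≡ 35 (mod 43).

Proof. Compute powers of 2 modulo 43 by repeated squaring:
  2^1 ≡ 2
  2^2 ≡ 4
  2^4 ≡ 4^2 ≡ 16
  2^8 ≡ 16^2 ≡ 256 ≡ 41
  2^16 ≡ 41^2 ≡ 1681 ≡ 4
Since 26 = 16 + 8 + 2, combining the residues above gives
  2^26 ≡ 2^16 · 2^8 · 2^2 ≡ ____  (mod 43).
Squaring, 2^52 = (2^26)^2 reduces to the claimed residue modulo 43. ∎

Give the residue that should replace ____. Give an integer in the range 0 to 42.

Multiply the listed residues: 4 · 41 · 4 = 164 → 656.
Reducing modulo 43: 656 = 15·43 + 11, so 2^26 ≡ 11.

11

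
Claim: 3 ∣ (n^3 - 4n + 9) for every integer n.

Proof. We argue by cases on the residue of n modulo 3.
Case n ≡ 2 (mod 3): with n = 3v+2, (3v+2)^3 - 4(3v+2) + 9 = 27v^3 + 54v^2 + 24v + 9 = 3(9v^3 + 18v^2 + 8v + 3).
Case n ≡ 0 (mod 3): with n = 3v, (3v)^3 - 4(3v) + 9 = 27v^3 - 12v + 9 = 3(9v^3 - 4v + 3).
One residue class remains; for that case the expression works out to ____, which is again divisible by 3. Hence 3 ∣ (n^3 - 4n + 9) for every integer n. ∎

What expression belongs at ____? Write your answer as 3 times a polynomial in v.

Only n ≡ 1 (mod 3) is unaccounted for. Put n = 3v+1:
(3v+1)^3 - 4(3v+1) + 9 expands to 27v^3 + 27v^2 - 3v + 6,
and factoring out 3 leaves 3(9v^3 + 9v^2 - v + 2).

3(9v^3 + 9v^2 - v + 2)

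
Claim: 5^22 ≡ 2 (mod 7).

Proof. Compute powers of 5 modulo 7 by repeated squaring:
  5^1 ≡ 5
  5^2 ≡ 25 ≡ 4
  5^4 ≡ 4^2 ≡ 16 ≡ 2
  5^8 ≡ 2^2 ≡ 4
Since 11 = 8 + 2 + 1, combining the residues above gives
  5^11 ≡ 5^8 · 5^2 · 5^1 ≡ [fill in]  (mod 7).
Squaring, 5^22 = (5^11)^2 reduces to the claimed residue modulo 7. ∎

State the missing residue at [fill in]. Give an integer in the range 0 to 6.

Multiply the listed residues: 4 · 4 · 5 = 16 → 80.
Reducing modulo 7: 80 = 11·7 + 3, so 5^11 ≡ 3.

3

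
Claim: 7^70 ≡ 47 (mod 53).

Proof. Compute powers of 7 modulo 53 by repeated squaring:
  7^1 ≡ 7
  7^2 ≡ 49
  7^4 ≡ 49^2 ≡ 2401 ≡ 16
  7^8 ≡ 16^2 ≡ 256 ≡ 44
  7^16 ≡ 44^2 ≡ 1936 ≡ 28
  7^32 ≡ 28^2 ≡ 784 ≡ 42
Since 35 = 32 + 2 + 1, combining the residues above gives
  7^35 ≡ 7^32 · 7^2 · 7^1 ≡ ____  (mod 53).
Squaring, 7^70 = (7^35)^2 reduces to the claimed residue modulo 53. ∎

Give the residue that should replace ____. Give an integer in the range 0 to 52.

43

Multiply the listed residues: 42 · 49 · 7 = 2058 → 14406.
Reducing modulo 53: 14406 = 271·53 + 43, so 7^35 ≡ 43.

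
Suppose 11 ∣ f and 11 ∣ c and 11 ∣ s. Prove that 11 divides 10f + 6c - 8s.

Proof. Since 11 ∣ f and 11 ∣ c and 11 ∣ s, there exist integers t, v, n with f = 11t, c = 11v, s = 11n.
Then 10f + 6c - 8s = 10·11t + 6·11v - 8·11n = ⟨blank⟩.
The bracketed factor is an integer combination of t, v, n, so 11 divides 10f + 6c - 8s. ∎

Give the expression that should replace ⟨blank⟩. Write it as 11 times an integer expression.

Each term has a factor of 11: 10·11t + 6·11v - 8·11n = 11·(-8n + 10t + 6v).
Since -8n + 10t + 6v is an integer, 11 ∣ (10f + 6c - 8s).

11(-8n + 10t + 6v)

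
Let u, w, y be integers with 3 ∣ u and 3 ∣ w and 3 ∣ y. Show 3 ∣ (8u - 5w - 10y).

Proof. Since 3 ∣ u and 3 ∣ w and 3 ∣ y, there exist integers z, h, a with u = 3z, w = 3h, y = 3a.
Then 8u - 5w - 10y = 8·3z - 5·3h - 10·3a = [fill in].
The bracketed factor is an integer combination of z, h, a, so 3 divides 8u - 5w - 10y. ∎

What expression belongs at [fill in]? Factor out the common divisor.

Pull the common 3 out of every term: 8·3z - 5·3h - 10·3a = 3(-10a - 5h + 8z).
-10a - 5h + 8z is an integer, which exhibits the divisibility.

3(-10a - 5h + 8z)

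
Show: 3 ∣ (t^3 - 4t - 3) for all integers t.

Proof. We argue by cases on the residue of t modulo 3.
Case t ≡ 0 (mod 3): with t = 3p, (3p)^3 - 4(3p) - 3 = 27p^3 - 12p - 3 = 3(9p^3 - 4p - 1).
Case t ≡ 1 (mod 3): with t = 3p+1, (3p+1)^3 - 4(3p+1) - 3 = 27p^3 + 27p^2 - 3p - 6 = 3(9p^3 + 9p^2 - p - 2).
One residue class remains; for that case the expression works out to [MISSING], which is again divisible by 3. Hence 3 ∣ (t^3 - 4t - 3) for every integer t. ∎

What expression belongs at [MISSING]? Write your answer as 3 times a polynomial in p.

Only t ≡ 2 (mod 3) is unaccounted for. Put t = 3p+2:
(3p+2)^3 - 4(3p+2) - 3 expands to 27p^3 + 54p^2 + 24p - 3,
and factoring out 3 leaves 3(9p^3 + 18p^2 + 8p - 1).

3(9p^3 + 18p^2 + 8p - 1)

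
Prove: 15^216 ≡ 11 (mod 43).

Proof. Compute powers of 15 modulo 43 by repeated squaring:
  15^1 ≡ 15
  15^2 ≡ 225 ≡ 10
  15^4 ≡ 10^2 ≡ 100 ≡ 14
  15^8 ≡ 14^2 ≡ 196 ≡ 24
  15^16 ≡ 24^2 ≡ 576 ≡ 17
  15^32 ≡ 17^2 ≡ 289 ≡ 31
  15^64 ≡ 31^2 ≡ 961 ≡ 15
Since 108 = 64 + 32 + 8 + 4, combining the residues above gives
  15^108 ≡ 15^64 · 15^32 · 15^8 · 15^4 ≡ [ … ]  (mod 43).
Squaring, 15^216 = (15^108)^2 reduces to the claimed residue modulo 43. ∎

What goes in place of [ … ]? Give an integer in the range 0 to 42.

21

Multiply the listed residues: 15 · 31 · 24 · 14 = 465 → 11160 → 156240.
Reducing modulo 43: 156240 = 3633·43 + 21, so 15^108 ≡ 21.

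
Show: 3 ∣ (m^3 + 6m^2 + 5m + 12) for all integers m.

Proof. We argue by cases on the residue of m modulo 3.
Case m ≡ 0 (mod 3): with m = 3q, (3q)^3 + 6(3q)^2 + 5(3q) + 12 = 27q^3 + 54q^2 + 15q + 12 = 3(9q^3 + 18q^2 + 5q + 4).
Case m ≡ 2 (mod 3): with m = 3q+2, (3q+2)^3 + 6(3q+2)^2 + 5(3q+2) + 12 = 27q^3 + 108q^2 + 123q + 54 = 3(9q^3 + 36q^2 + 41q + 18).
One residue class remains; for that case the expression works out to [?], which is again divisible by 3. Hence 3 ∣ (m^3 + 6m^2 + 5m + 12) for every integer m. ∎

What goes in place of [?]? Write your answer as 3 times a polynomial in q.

Only m ≡ 1 (mod 3) is unaccounted for. Put m = 3q+1:
(3q+1)^3 + 6(3q+1)^2 + 5(3q+1) + 12 expands to 27q^3 + 81q^2 + 60q + 24,
and factoring out 3 leaves 3(9q^3 + 27q^2 + 20q + 8).

3(9q^3 + 27q^2 + 20q + 8)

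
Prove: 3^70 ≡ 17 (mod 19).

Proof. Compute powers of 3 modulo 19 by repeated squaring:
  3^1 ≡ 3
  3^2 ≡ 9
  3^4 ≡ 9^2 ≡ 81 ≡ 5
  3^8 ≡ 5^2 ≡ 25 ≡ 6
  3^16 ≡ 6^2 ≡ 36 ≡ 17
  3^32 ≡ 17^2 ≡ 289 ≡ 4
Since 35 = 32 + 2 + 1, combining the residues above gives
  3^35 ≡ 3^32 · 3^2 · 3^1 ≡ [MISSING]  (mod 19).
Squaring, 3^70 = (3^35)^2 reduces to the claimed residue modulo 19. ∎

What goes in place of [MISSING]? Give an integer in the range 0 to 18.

3^32 · 3^2 · 3^1 ≡ 4 · 9 · 3 = 108.
108 mod 19 = 13, so 3^35 ≡ 13 (mod 19).

13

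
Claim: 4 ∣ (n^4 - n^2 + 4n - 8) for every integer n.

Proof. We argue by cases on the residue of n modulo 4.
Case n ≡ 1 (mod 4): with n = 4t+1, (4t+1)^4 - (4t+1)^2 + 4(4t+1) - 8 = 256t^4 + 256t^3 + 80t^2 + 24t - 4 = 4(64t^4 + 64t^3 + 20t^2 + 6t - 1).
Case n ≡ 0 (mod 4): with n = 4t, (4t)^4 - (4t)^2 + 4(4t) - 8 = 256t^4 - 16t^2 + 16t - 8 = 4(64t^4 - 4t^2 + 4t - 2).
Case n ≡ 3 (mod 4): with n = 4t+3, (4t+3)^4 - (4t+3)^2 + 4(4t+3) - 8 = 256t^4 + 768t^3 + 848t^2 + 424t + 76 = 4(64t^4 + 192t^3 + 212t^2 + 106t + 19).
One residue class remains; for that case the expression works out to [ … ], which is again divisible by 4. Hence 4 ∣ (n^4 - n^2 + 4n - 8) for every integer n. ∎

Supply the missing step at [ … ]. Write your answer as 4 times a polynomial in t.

The residues treated are {1, 0, 3}, so the missing case is n ≡ 2 (mod 4); write n = 4t+2.
Then (4t+2)^4 - (4t+2)^2 + 4(4t+2) - 8 = 256t^4 + 512t^3 + 368t^2 + 128t + 12 = 4(64t^4 + 128t^3 + 92t^2 + 32t + 3).

4(64t^4 + 128t^3 + 92t^2 + 32t + 3)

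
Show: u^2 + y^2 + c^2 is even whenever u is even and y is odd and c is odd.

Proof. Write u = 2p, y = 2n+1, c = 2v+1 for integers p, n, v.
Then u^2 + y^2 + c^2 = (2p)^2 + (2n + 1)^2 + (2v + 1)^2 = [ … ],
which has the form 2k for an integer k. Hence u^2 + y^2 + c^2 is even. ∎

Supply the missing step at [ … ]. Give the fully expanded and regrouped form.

2(2n^2 + 2n + 2p^2 + 2v^2 + 2v + 1)

Expanding: (2p)^2 + (2n + 1)^2 + (2v + 1)^2 = 4n^2 + 4n + 4p^2 + 4v^2 + 4v + 2.
Every term is even; pulling out the factor of 2 gives 2(2n^2 + 2n + 2p^2 + 2v^2 + 2v + 1).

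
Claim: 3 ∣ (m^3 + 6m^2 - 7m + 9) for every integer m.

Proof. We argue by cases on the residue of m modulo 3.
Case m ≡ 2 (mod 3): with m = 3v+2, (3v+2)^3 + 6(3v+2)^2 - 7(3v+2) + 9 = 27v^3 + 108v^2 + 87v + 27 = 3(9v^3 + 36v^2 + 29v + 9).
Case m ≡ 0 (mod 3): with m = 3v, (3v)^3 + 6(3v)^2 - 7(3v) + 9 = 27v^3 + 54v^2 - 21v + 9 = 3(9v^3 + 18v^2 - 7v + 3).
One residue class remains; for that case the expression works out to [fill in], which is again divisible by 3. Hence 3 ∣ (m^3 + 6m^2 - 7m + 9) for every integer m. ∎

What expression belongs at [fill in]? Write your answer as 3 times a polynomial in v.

3(9v^3 + 27v^2 + 8v + 3)

Only m ≡ 1 (mod 3) is unaccounted for. Put m = 3v+1:
(3v+1)^3 + 6(3v+1)^2 - 7(3v+1) + 9 expands to 27v^3 + 81v^2 + 24v + 9,
and factoring out 3 leaves 3(9v^3 + 27v^2 + 8v + 3).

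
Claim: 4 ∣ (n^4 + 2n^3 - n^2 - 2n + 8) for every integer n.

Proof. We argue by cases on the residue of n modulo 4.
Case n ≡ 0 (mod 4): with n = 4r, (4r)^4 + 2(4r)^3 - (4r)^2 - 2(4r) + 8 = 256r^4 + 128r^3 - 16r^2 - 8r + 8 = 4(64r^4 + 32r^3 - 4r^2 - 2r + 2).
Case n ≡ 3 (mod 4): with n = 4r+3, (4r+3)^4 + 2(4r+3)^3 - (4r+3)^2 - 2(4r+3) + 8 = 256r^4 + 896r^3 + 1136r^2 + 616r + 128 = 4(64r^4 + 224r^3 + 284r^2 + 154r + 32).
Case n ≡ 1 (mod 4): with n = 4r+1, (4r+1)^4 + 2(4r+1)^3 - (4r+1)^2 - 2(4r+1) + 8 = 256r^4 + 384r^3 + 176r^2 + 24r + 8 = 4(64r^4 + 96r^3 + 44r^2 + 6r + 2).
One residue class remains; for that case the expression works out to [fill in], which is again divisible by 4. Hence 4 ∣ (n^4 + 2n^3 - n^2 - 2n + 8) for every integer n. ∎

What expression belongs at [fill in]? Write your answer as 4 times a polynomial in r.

The residues treated are {0, 3, 1}, so the missing case is n ≡ 2 (mod 4); write n = 4r+2.
Then (4r+2)^4 + 2(4r+2)^3 - (4r+2)^2 - 2(4r+2) + 8 = 256r^4 + 640r^3 + 560r^2 + 200r + 32 = 4(64r^4 + 160r^3 + 140r^2 + 50r + 8).

4(64r^4 + 160r^3 + 140r^2 + 50r + 8)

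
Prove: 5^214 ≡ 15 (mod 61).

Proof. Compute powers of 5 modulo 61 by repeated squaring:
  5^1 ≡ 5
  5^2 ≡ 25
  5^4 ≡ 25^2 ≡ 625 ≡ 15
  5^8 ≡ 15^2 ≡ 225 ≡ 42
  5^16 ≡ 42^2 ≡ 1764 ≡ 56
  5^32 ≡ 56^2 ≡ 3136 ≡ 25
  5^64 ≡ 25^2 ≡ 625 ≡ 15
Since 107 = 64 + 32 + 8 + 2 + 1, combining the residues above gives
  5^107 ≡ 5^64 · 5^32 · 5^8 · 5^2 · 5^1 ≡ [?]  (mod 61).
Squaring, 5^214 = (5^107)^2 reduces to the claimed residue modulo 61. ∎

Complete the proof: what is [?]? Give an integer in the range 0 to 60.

36

Multiply the listed residues: 15 · 25 · 42 · 25 · 5 = 375 → 15750 → 393750 → 1968750.
Reducing modulo 61: 1968750 = 32274·61 + 36, so 5^107 ≡ 36.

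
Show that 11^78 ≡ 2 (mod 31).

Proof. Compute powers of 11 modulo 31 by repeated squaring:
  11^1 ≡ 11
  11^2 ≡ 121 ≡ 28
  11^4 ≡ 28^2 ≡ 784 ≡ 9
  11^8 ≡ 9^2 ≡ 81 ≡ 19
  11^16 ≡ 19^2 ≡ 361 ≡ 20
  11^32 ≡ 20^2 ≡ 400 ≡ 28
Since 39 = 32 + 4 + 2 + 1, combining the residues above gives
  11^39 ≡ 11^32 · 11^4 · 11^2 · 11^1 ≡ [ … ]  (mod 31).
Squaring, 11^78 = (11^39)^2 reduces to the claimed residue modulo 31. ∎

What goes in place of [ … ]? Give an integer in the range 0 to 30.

23

11^32 · 11^4 · 11^2 · 11^1 ≡ 28 · 9 · 28 · 11 = 77616.
77616 mod 31 = 23, so 11^39 ≡ 23 (mod 31).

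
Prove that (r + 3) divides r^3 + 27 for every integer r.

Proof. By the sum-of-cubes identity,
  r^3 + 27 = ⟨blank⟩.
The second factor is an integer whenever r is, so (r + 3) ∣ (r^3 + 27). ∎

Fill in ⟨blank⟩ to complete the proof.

a^3 + b^3 = (a + b)(a^2 - ab + b^2). With a = r, b = 3:
r^3 + 27 = (r + 3)(r^2 - 3r + 9).

(r + 3)(r^2 - 3r + 9)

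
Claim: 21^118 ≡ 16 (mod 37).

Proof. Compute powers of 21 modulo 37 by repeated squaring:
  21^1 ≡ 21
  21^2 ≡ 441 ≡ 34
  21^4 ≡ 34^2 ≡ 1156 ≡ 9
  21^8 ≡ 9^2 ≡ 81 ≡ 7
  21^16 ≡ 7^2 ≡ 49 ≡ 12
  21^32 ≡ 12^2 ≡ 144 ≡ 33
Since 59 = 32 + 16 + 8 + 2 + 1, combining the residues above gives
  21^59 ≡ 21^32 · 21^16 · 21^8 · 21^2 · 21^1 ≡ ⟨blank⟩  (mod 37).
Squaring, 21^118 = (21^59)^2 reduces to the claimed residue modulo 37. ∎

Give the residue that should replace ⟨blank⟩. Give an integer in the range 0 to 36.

21^32 · 21^16 · 21^8 · 21^2 · 21^1 ≡ 33 · 12 · 7 · 34 · 21 = 1979208.
1979208 mod 37 = 4, so 21^59 ≡ 4 (mod 37).

4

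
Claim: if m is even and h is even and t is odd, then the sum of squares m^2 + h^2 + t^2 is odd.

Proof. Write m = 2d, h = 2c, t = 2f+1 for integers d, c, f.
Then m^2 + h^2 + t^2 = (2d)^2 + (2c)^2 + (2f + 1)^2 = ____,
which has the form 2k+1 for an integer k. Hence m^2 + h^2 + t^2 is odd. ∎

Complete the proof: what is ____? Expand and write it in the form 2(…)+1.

2(2c^2 + 2d^2 + 2f^2 + 2f) + 1

(2d)^2 + (2c)^2 + (2f + 1)^2 = 4c^2 + 4d^2 + 4f^2 + 4f + 1
= 2(2c^2 + 2d^2 + 2f^2 + 2f) + 1.
Since 2c^2 + 2d^2 + 2f^2 + 2f is an integer, the sum of squares is of the form 2k+1 for an integer k.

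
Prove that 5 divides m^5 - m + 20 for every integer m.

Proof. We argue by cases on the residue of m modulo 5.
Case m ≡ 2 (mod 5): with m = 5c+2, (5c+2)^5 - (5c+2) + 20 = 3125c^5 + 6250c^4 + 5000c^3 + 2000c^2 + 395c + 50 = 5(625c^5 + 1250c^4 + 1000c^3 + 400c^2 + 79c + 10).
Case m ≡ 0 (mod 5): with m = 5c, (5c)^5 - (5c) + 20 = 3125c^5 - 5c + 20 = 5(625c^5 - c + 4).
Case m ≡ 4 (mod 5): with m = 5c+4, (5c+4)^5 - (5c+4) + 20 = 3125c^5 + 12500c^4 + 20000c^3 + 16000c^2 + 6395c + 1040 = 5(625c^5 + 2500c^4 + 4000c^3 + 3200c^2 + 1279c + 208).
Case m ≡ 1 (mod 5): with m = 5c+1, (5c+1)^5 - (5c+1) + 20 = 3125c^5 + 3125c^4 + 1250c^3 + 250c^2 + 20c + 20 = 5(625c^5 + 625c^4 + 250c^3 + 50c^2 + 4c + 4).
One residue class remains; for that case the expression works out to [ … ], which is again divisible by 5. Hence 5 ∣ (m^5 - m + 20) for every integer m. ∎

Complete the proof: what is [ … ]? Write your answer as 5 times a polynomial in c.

The residues treated are {2, 0, 4, 1}, so the missing case is m ≡ 3 (mod 5); write m = 5c+3.
Then (5c+3)^5 - (5c+3) + 20 = 3125c^5 + 9375c^4 + 11250c^3 + 6750c^2 + 2020c + 260 = 5(625c^5 + 1875c^4 + 2250c^3 + 1350c^2 + 404c + 52).

5(625c^5 + 1875c^4 + 2250c^3 + 1350c^2 + 404c + 52)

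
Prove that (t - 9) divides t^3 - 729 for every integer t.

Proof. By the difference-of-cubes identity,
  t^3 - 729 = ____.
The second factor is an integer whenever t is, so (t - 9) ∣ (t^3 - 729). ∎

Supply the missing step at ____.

Polynomial division of t^3 - 729 by t - 9 leaves remainder 0 and quotient t^2 + 9t + 81.
Hence t^3 - 729 = (t - 9)(t^2 + 9t + 81).

(t - 9)(t^2 + 9t + 81)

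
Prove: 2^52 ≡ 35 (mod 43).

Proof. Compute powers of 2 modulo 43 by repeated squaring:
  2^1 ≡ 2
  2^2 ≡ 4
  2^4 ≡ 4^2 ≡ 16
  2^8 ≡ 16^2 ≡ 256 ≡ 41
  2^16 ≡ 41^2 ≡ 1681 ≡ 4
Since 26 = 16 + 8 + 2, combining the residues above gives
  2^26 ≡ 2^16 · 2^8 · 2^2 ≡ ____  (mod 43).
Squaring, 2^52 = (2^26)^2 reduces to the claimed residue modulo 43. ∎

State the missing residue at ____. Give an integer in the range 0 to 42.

11

2^16 · 2^8 · 2^2 ≡ 4 · 41 · 4 = 656.
656 mod 43 = 11, so 2^26 ≡ 11 (mod 43).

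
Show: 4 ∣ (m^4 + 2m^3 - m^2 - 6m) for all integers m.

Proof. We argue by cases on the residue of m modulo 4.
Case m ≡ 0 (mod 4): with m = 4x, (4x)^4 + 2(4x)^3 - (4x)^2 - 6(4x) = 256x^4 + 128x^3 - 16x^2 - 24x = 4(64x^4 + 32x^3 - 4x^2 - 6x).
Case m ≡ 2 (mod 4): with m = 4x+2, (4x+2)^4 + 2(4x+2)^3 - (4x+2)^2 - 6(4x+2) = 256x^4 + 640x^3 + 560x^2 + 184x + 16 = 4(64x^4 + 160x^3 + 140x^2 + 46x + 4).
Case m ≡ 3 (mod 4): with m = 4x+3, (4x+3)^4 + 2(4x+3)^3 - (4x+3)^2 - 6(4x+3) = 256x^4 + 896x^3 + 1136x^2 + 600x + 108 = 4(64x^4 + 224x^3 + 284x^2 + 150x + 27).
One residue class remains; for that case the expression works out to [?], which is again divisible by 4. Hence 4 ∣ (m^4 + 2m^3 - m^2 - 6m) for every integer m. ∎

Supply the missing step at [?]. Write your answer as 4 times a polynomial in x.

4(64x^4 + 96x^3 + 44x^2 + 2x - 1)

The residues treated are {0, 2, 3}, so the missing case is m ≡ 1 (mod 4); write m = 4x+1.
Then (4x+1)^4 + 2(4x+1)^3 - (4x+1)^2 - 6(4x+1) = 256x^4 + 384x^3 + 176x^2 + 8x - 4 = 4(64x^4 + 96x^3 + 44x^2 + 2x - 1).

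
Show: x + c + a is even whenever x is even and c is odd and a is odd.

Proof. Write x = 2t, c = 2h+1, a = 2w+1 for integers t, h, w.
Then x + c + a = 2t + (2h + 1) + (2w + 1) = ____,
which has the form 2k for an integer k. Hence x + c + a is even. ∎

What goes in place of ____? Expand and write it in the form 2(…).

2t + (2h + 1) + (2w + 1) = 2h + 2t + 2w + 2
= 2(h + t + w + 1).
Since h + t + w + 1 is an integer, the sum is of the form 2k for an integer k.

2(h + t + w + 1)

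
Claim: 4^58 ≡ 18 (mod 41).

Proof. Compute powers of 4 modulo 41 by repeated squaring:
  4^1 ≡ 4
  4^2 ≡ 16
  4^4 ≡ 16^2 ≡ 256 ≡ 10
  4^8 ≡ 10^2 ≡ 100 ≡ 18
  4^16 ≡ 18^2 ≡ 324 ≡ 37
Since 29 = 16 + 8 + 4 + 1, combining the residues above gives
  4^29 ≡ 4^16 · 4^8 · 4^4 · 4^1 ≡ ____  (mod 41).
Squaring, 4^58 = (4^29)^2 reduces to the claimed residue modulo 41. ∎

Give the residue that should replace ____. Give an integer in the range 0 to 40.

Multiply the listed residues: 37 · 18 · 10 · 4 = 666 → 6660 → 26640.
Reducing modulo 41: 26640 = 649·41 + 31, so 4^29 ≡ 31.

31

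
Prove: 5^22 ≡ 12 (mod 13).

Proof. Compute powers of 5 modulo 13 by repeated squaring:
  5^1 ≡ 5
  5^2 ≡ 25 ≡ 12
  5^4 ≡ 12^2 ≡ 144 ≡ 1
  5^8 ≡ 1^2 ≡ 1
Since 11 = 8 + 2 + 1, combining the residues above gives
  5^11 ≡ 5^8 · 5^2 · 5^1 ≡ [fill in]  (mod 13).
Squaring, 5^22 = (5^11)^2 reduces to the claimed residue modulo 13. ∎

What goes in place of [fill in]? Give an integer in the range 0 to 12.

5^8 · 5^2 · 5^1 ≡ 1 · 12 · 5 = 60.
60 mod 13 = 8, so 5^11 ≡ 8 (mod 13).

8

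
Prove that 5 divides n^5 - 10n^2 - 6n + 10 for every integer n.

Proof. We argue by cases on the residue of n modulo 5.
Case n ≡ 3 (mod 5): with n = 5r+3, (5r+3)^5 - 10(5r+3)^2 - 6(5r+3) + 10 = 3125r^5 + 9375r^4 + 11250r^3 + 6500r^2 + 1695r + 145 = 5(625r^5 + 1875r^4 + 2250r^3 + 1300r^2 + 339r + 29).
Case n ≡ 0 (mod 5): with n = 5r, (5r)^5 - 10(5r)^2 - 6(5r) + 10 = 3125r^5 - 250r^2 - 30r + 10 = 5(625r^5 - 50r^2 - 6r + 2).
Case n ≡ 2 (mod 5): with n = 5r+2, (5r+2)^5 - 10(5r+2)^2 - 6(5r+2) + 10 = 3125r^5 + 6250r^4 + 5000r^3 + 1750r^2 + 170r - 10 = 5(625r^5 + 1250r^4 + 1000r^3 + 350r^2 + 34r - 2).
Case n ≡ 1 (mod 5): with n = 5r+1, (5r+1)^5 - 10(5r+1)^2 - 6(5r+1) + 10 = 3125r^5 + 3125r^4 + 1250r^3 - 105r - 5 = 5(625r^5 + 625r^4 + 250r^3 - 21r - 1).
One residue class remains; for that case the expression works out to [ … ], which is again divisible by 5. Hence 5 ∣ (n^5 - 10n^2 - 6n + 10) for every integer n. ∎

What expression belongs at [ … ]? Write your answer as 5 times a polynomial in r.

Only n ≡ 4 (mod 5) is unaccounted for. Put n = 5r+4:
(5r+4)^5 - 10(5r+4)^2 - 6(5r+4) + 10 expands to 3125r^5 + 12500r^4 + 20000r^3 + 15750r^2 + 5970r + 850,
and factoring out 5 leaves 5(625r^5 + 2500r^4 + 4000r^3 + 3150r^2 + 1194r + 170).

5(625r^5 + 2500r^4 + 4000r^3 + 3150r^2 + 1194r + 170)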